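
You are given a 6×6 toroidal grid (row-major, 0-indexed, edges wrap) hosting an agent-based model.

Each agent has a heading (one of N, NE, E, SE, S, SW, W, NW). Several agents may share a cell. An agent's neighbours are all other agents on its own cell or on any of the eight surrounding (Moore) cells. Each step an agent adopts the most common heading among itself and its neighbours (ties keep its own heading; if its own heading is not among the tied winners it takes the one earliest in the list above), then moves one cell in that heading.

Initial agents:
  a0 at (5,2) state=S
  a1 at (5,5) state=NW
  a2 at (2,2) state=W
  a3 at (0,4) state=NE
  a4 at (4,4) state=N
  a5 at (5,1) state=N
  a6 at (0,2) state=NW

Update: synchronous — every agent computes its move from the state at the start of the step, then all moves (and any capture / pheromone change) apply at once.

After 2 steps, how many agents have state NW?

2

t=1: a0@(0,2):S a1@(4,4):NW a2@(2,1):W a3@(5,5):NE a4@(3,4):N a5@(4,1):N a6@(5,1):NW
t=2: a0@(1,2):S a1@(3,3):NW a2@(2,0):W a3@(4,0):NE a4@(2,4):N a5@(3,1):N a6@(4,0):NW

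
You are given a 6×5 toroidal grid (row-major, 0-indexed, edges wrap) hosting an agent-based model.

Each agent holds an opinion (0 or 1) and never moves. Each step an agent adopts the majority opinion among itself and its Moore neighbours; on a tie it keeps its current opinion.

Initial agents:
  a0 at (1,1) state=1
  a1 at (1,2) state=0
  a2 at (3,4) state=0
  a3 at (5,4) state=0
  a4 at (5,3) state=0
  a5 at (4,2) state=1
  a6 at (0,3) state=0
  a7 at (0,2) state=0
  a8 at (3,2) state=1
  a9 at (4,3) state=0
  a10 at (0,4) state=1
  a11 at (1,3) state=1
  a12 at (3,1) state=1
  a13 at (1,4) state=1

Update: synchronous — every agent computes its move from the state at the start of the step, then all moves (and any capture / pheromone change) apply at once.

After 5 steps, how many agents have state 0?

8

t=1: a0@(1,1):0 a1@(1,2):0 a2@(3,4):0 a3@(5,4):0 a4@(5,3):0 a5@(4,2):1 a6@(0,3):0 a7@(0,2):0 a8@(3,2):1 a9@(4,3):0 a10@(0,4):1 a11@(1,3):1 a12@(3,1):1 a13@(1,4):1
t=2: (unchanged — steady state)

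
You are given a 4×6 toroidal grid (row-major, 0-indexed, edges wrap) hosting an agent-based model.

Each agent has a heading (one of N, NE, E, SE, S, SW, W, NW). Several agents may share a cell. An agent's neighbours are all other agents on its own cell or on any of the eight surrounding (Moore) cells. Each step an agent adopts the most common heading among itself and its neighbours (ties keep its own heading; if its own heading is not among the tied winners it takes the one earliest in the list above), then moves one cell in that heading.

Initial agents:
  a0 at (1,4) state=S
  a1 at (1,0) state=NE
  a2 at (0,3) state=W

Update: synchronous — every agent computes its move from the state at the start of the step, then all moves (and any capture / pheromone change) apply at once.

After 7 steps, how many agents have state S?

1

t=1: a0@(2,4):S a1@(0,1):NE a2@(0,2):W
t=2: a0@(3,4):S a1@(3,2):NE a2@(0,1):W
t=3: a0@(0,4):S a1@(2,3):NE a2@(0,0):W
t=4: a0@(1,4):S a1@(1,4):NE a2@(0,5):W
t=5: a0@(2,4):S a1@(0,5):NE a2@(0,4):W
t=6: a0@(3,4):S a1@(3,0):NE a2@(0,3):W
t=7: a0@(0,4):S a1@(2,1):NE a2@(0,2):W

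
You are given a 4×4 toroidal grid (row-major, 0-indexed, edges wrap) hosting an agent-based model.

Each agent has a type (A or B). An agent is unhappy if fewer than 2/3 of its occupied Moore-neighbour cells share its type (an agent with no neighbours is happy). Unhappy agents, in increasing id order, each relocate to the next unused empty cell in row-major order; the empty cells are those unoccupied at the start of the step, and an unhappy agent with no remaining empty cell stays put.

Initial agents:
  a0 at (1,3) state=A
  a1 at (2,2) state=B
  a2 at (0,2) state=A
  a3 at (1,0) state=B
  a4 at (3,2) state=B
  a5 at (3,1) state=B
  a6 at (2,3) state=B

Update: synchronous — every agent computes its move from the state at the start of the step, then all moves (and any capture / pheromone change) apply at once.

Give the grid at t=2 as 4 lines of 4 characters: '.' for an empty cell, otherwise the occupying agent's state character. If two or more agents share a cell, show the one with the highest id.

..A.
ABB.
..BB
..B.

t=1: a0@(0,0):A a1@(2,2):B a2@(0,1):A a3@(0,3):B a4@(3,2):B a5@(3,1):B a6@(2,3):B
t=2: a0@(0,2):A a1@(2,2):B a2@(1,0):A a3@(1,1):B a4@(3,2):B a5@(1,2):B a6@(2,3):B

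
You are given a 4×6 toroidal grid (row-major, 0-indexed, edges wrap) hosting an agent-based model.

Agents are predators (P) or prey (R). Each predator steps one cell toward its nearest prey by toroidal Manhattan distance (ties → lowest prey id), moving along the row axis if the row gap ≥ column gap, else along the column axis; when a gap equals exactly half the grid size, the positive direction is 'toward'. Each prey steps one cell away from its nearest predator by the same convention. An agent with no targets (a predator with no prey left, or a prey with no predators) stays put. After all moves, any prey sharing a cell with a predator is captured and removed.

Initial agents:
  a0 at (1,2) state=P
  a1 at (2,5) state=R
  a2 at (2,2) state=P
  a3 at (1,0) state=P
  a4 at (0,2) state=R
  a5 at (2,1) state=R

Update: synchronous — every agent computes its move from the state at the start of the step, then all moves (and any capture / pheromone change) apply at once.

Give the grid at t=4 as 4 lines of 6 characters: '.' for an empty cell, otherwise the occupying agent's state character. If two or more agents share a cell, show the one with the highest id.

t=1: a0@(0,2):P a1@(3,5):R a2@(2,1):P a3@(2,0):P a4@(3,2):R
t=2: a0@(3,2):P a1@(0,5):R a2@(3,1):P a3@(3,0):P a4@(2,2):R
t=3: a0@(2,2):P a1@(1,5):R a2@(2,1):P a3@(0,0):P a4@(1,2):R
t=4: a0@(1,2):P a1@(2,5):R a2@(1,1):P a3@(1,0):P a4@(0,2):R

..R...
PPP...
.....R
......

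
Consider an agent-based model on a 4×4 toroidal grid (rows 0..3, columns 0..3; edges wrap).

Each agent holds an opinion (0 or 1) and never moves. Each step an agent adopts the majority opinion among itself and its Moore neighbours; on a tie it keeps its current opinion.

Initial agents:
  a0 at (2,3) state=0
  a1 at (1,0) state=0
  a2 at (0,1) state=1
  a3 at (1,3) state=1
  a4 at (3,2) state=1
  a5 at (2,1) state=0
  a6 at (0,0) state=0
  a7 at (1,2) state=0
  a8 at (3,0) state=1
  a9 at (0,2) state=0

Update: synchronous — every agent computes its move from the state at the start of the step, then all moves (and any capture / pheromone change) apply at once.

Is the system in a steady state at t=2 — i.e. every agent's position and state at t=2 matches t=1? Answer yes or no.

t=1: a0@(2,3):0 a1@(1,0):0 a2@(0,1):0 a3@(1,3):0 a4@(3,2):0 a5@(2,1):0 a6@(0,0):1 a7@(1,2):0 a8@(3,0):0 a9@(0,2):1
t=2: a0@(2,3):0 a1@(1,0):0 a2@(0,1):0 a3@(1,3):0 a4@(3,2):0 a5@(2,1):0 a6@(0,0):0 a7@(1,2):0 a8@(3,0):0 a9@(0,2):0

no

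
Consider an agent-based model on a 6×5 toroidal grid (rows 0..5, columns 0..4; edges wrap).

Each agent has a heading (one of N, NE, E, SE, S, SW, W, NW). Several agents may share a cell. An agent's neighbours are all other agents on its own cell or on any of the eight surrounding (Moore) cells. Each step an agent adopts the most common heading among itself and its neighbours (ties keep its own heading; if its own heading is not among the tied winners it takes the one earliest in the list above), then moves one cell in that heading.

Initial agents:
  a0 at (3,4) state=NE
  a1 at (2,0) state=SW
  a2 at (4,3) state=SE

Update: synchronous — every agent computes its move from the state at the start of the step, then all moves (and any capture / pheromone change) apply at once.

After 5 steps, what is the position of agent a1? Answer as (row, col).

t=1: a0@(2,0):NE a1@(3,4):SW a2@(5,4):SE
t=2: a0@(1,1):NE a1@(4,3):SW a2@(0,0):SE
t=3: a0@(0,2):NE a1@(5,2):SW a2@(1,1):SE
t=4: a0@(5,3):NE a1@(0,1):SW a2@(2,2):SE
t=5: a0@(4,4):NE a1@(1,0):SW a2@(3,3):SE

(1, 0)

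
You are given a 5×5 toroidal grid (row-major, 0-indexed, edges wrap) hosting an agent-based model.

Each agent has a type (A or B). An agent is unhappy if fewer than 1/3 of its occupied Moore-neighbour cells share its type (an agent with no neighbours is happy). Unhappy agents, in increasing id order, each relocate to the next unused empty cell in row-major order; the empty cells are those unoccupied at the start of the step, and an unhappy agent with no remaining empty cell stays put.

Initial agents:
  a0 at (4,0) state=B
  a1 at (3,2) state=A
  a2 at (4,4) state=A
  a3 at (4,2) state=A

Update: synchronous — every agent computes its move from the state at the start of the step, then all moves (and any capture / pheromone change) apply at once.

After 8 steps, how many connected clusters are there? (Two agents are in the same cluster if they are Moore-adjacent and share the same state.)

t=1: a0@(0,0):B a1@(3,2):A a2@(0,1):A a3@(4,2):A
t=2: a0@(0,2):B a1@(3,2):A a2@(0,1):A a3@(4,2):A
t=3: a0@(0,0):B a1@(3,2):A a2@(0,1):A a3@(4,2):A
t=4: a0@(0,2):B a1@(3,2):A a2@(0,1):A a3@(4,2):A
t=5: a0@(0,0):B a1@(3,2):A a2@(0,1):A a3@(4,2):A
t=6: a0@(0,2):B a1@(3,2):A a2@(0,1):A a3@(4,2):A
t=7: a0@(0,0):B a1@(3,2):A a2@(0,1):A a3@(4,2):A
t=8: a0@(0,2):B a1@(3,2):A a2@(0,1):A a3@(4,2):A

2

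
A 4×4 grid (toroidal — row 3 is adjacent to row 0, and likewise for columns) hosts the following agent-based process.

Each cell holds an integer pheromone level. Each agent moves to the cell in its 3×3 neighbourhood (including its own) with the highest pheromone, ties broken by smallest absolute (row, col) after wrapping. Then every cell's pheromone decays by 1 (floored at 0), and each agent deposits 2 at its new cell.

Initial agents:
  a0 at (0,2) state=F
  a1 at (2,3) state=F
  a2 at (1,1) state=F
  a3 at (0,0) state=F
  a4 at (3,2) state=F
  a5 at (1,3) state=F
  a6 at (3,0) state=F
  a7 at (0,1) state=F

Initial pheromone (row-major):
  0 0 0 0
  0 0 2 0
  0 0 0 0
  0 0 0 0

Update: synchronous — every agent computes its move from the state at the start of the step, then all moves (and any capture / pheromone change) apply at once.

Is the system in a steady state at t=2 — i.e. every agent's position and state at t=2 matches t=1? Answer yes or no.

t=1: a0@(1,2) a1@(1,2) a2@(1,2) a3@(0,0) a4@(0,1) a5@(1,2) a6@(0,0) a7@(1,2) | pheromone: 4 2 0 0 / 0 0 11 0 / 0 0 0 0 / 0 0 0 0
t=2: a0@(1,2) a1@(1,2) a2@(1,2) a3@(0,0) a4@(1,2) a5@(1,2) a6@(0,0) a7@(1,2) | pheromone: 7 1 0 0 / 0 0 22 0 / 0 0 0 0 / 0 0 0 0

no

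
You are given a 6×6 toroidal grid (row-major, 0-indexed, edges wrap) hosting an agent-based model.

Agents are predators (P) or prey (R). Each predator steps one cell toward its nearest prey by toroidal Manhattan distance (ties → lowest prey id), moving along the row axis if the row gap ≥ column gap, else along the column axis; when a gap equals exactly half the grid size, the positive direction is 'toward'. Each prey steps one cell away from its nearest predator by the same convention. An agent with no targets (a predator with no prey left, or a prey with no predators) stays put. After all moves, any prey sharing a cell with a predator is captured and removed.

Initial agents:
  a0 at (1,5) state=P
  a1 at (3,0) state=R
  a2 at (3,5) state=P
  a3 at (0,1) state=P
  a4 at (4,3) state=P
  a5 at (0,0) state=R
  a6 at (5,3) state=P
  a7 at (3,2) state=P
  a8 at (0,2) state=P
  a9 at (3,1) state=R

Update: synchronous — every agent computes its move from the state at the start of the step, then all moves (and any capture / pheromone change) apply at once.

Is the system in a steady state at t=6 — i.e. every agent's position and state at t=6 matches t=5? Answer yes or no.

t=1: a0@(0,5):P a2@(3,0):P a3@(0,0):P a4@(4,2):P a6@(5,4):P a7@(3,1):P a8@(0,1):P
t=2: (unchanged — steady state)

yes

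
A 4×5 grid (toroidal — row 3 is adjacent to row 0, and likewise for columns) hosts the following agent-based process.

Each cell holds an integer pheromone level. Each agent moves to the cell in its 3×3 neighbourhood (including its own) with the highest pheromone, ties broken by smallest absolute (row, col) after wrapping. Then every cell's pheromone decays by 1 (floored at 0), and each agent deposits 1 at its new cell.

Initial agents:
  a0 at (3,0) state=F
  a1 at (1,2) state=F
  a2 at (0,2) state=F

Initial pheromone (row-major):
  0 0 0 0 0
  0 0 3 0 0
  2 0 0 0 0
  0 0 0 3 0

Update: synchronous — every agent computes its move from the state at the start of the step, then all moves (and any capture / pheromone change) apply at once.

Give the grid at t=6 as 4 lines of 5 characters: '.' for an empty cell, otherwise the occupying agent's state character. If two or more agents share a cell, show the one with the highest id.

.....
..F..
F....
.....

t=1: a0@(2,0) a1@(1,2) a2@(1,2) | pheromone: 0 0 0 0 0 / 0 0 4 0 0 / 2 0 0 0 0 / 0 0 0 2 0
t=2: a0@(2,0) a1@(1,2) a2@(1,2) | pheromone: 0 0 0 0 0 / 0 0 5 0 0 / 2 0 0 0 0 / 0 0 0 1 0
t=3: a0@(2,0) a1@(1,2) a2@(1,2) | pheromone: 0 0 0 0 0 / 0 0 6 0 0 / 2 0 0 0 0 / 0 0 0 0 0
t=4: a0@(2,0) a1@(1,2) a2@(1,2) | pheromone: 0 0 0 0 0 / 0 0 7 0 0 / 2 0 0 0 0 / 0 0 0 0 0
t=5: a0@(2,0) a1@(1,2) a2@(1,2) | pheromone: 0 0 0 0 0 / 0 0 8 0 0 / 2 0 0 0 0 / 0 0 0 0 0
t=6: a0@(2,0) a1@(1,2) a2@(1,2) | pheromone: 0 0 0 0 0 / 0 0 9 0 0 / 2 0 0 0 0 / 0 0 0 0 0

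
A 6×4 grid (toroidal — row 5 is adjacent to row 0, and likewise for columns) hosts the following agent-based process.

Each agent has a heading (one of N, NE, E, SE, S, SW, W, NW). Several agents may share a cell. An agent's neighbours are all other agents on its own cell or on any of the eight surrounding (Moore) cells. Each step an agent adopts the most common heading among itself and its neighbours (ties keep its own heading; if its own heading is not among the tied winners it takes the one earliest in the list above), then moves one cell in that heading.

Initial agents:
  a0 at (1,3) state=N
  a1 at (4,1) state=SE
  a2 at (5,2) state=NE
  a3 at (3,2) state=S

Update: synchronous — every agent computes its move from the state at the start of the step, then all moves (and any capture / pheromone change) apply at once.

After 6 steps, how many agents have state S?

1

t=1: a0@(0,3):N a1@(5,2):SE a2@(4,3):NE a3@(4,2):S
t=2: a0@(5,3):N a1@(0,3):SE a2@(3,0):NE a3@(5,2):S
t=3: a0@(4,3):N a1@(1,0):SE a2@(2,1):NE a3@(0,2):S
t=4: a0@(3,3):N a1@(2,1):SE a2@(1,2):NE a3@(1,2):S
t=5: a0@(2,3):N a1@(3,2):SE a2@(0,3):NE a3@(2,2):S
t=6: a0@(1,3):N a1@(4,3):SE a2@(5,0):NE a3@(3,2):S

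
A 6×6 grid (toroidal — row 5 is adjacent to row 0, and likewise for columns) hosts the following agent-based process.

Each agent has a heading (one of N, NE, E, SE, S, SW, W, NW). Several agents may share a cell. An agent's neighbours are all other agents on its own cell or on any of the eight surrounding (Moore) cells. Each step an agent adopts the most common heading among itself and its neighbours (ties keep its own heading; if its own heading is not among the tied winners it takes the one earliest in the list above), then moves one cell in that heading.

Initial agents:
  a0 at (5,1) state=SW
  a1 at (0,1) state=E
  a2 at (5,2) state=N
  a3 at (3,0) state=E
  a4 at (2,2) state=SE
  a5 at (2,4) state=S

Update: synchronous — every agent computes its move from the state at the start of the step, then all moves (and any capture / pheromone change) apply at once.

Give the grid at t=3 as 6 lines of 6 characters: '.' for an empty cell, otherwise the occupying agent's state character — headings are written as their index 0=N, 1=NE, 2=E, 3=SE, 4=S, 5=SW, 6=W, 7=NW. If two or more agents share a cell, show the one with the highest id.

....2.
......
..0.5.
...2..
......
....43

t=1: a0@(0,0):SW a1@(0,2):E a2@(4,2):N a3@(3,1):E a4@(3,3):SE a5@(3,4):S
t=2: a0@(1,5):SW a1@(0,3):E a2@(3,2):N a3@(3,2):E a4@(4,4):SE a5@(4,4):S
t=3: a0@(2,4):SW a1@(0,4):E a2@(2,2):N a3@(3,3):E a4@(5,5):SE a5@(5,4):S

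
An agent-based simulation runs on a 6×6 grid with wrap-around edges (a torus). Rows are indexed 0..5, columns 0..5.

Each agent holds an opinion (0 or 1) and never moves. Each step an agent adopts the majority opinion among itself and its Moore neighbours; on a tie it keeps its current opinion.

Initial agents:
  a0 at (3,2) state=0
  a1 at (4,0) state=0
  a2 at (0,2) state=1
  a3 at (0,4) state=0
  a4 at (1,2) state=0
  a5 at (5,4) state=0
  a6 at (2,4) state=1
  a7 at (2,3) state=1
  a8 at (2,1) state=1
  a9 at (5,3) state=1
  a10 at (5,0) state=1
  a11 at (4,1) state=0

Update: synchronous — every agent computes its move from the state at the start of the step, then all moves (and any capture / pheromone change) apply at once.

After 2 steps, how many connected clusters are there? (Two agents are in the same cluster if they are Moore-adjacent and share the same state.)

3

t=1: a0@(3,2):0 a1@(4,0):0 a2@(0,2):1 a3@(0,4):0 a4@(1,2):1 a5@(5,4):0 a6@(2,4):1 a7@(2,3):1 a8@(2,1):0 a9@(5,3):1 a10@(5,0):0 a11@(4,1):0
t=2: (unchanged — steady state)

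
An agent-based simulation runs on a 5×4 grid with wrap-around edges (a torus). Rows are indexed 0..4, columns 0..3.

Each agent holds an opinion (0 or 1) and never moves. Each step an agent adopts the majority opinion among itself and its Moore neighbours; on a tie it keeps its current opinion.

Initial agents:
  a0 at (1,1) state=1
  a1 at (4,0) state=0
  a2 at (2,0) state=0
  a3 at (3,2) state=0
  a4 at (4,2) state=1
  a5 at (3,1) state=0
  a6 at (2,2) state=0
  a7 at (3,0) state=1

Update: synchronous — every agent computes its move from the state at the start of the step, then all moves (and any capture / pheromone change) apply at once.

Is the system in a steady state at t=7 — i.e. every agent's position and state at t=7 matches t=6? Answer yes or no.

yes

t=1: a0@(1,1):0 a1@(4,0):0 a2@(2,0):0 a3@(3,2):0 a4@(4,2):0 a5@(3,1):0 a6@(2,2):0 a7@(3,0):0
t=2: (unchanged — steady state)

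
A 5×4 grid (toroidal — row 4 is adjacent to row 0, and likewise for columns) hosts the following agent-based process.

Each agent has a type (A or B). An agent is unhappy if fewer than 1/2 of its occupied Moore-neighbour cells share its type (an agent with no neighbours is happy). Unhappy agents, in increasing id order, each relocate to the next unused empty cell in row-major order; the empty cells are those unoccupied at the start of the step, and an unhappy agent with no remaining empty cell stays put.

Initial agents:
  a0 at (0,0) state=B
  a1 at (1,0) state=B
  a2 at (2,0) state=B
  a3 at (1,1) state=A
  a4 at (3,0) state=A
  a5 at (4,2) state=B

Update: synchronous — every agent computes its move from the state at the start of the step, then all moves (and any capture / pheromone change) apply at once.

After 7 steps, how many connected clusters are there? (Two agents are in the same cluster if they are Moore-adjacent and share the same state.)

2

t=1: a0@(0,0):B a1@(1,0):B a2@(0,1):B a3@(0,2):A a4@(0,3):A a5@(4,2):B
t=2: a0@(0,0):B a1@(1,0):B a2@(0,1):B a3@(1,1):A a4@(1,2):A a5@(1,3):B
t=3: a0@(0,0):B a1@(1,0):B a2@(0,1):B a3@(0,2):A a4@(0,3):A a5@(1,3):B
t=4: a0@(0,0):B a1@(1,0):B a2@(0,1):B a3@(1,1):A a4@(1,2):A a5@(1,3):B
t=5: a0@(0,0):B a1@(1,0):B a2@(0,1):B a3@(0,2):A a4@(0,3):A a5@(1,3):B
t=6: a0@(0,0):B a1@(1,0):B a2@(0,1):B a3@(1,1):A a4@(1,2):A a5@(1,3):B
t=7: a0@(0,0):B a1@(1,0):B a2@(0,1):B a3@(0,2):A a4@(0,3):A a5@(1,3):B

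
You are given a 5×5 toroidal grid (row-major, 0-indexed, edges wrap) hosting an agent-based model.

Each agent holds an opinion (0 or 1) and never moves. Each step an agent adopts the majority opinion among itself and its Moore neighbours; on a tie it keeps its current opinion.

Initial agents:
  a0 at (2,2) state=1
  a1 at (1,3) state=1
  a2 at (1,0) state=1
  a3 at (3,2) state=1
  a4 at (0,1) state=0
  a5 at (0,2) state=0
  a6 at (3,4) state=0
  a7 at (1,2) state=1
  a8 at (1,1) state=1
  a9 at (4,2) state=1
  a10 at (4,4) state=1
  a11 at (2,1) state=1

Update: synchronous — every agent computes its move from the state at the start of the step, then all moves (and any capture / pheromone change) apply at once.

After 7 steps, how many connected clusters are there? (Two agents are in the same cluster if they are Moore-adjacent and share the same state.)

t=1: a0@(2,2):1 a1@(1,3):1 a2@(1,0):1 a3@(3,2):1 a4@(0,1):1 a5@(0,2):1 a6@(3,4):0 a7@(1,2):1 a8@(1,1):1 a9@(4,2):1 a10@(4,4):1 a11@(2,1):1
t=2: (unchanged — steady state)

3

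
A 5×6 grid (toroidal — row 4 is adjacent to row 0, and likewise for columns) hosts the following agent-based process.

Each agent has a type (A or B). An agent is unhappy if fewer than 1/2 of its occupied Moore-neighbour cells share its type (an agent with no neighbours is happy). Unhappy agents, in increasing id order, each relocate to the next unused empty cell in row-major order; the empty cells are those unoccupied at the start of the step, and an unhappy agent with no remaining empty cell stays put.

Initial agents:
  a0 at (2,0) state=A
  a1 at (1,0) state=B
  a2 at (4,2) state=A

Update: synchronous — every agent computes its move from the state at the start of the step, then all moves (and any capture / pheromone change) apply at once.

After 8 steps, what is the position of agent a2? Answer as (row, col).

t=1: a0@(0,0):A a1@(0,1):B a2@(4,2):A
t=2: a0@(0,2):A a1@(0,3):B a2@(0,4):A
t=3: a0@(0,0):A a1@(0,1):B a2@(0,5):A
t=4: a0@(0,0):A a1@(0,2):B a2@(0,5):A
t=5: (unchanged — steady state)

(0, 5)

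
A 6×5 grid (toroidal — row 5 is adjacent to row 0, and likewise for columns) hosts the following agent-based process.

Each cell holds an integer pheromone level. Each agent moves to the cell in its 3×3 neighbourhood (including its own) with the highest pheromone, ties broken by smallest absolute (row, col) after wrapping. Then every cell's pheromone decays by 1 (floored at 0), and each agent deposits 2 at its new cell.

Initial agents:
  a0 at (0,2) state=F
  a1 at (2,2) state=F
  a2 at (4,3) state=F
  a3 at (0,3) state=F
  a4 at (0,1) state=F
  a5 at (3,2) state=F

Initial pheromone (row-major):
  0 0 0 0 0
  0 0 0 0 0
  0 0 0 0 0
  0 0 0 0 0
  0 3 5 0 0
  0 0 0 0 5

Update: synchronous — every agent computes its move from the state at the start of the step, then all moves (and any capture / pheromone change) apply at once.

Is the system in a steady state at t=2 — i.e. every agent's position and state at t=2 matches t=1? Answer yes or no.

t=1: a0@(0,1) a1@(1,1) a2@(4,2) a3@(5,4) a4@(0,0) a5@(4,2) | pheromone: 2 2 0 0 0 / 0 2 0 0 0 / 0 0 0 0 0 / 0 0 0 0 0 / 0 2 8 0 0 / 0 0 0 0 6
t=2: a0@(0,0) a1@(0,0) a2@(4,2) a3@(5,4) a4@(5,4) a5@(4,2) | pheromone: 5 1 0 0 0 / 0 1 0 0 0 / 0 0 0 0 0 / 0 0 0 0 0 / 0 1 11 0 0 / 0 0 0 0 9

no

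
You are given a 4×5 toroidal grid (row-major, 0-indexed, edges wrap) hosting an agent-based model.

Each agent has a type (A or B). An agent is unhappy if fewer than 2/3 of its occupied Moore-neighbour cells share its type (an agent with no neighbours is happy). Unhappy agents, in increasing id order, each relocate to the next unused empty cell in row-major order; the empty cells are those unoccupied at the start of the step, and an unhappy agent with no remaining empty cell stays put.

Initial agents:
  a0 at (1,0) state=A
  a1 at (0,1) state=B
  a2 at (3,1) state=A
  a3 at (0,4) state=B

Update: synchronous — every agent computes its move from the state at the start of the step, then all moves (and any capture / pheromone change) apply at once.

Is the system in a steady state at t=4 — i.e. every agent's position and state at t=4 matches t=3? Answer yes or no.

no

t=1: a0@(0,0):A a1@(0,2):B a2@(0,3):A a3@(1,1):B
t=2: a0@(0,1):A a1@(0,4):B a2@(1,0):A a3@(1,2):B
t=3: a0@(0,0):A a1@(0,2):B a2@(0,3):A a3@(1,1):B
t=4: a0@(0,1):A a1@(0,4):B a2@(1,0):A a3@(1,2):B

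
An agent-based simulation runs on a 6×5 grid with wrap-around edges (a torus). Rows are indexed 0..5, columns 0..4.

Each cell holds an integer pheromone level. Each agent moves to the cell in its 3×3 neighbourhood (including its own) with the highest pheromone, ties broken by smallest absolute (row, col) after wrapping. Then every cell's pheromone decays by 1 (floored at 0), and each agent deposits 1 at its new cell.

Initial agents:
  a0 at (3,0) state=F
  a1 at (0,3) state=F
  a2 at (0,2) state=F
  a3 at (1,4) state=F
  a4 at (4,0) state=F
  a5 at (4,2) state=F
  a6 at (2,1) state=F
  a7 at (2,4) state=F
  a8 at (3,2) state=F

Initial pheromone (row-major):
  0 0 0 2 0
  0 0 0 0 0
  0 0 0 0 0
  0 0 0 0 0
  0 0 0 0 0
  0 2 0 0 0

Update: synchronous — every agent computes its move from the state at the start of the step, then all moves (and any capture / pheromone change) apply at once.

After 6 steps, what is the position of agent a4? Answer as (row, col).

t=1: a0@(2,0) a1@(0,3) a2@(0,3) a3@(0,3) a4@(5,1) a5@(5,1) a6@(1,0) a7@(1,0) a8@(2,1) | pheromone: 0 0 0 4 0 / 2 0 0 0 0 / 1 1 0 0 0 / 0 0 0 0 0 / 0 0 0 0 0 / 0 3 0 0 0
t=2: a0@(1,0) a1@(0,3) a2@(0,3) a3@(0,3) a4@(5,1) a5@(5,1) a6@(1,0) a7@(1,0) a8@(1,0) | pheromone: 0 0 0 6 0 / 5 0 0 0 0 / 0 0 0 0 0 / 0 0 0 0 0 / 0 0 0 0 0 / 0 4 0 0 0
t=3: a0@(1,0) a1@(0,3) a2@(0,3) a3@(0,3) a4@(5,1) a5@(5,1) a6@(1,0) a7@(1,0) a8@(1,0) | pheromone: 0 0 0 8 0 / 8 0 0 0 0 / 0 0 0 0 0 / 0 0 0 0 0 / 0 0 0 0 0 / 0 5 0 0 0
t=4: a0@(1,0) a1@(0,3) a2@(0,3) a3@(0,3) a4@(5,1) a5@(5,1) a6@(1,0) a7@(1,0) a8@(1,0) | pheromone: 0 0 0 10 0 / 11 0 0 0 0 / 0 0 0 0 0 / 0 0 0 0 0 / 0 0 0 0 0 / 0 6 0 0 0
t=5: a0@(1,0) a1@(0,3) a2@(0,3) a3@(0,3) a4@(5,1) a5@(5,1) a6@(1,0) a7@(1,0) a8@(1,0) | pheromone: 0 0 0 12 0 / 14 0 0 0 0 / 0 0 0 0 0 / 0 0 0 0 0 / 0 0 0 0 0 / 0 7 0 0 0
t=6: a0@(1,0) a1@(0,3) a2@(0,3) a3@(0,3) a4@(5,1) a5@(5,1) a6@(1,0) a7@(1,0) a8@(1,0) | pheromone: 0 0 0 14 0 / 17 0 0 0 0 / 0 0 0 0 0 / 0 0 0 0 0 / 0 0 0 0 0 / 0 8 0 0 0

(5, 1)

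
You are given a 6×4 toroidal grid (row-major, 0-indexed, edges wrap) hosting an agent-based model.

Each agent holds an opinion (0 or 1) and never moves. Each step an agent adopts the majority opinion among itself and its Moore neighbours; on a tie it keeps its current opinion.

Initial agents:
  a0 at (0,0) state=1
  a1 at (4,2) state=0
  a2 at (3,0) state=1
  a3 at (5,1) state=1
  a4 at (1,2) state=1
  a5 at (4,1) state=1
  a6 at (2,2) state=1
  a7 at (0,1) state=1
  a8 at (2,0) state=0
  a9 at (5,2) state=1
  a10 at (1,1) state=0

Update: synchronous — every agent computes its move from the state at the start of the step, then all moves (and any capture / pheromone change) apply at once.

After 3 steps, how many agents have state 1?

11

t=1: a0@(0,0):1 a1@(4,2):1 a2@(3,0):1 a3@(5,1):1 a4@(1,2):1 a5@(4,1):1 a6@(2,2):1 a7@(0,1):1 a8@(2,0):0 a9@(5,2):1 a10@(1,1):1
t=2: a0@(0,0):1 a1@(4,2):1 a2@(3,0):1 a3@(5,1):1 a4@(1,2):1 a5@(4,1):1 a6@(2,2):1 a7@(0,1):1 a8@(2,0):1 a9@(5,2):1 a10@(1,1):1
t=3: (unchanged — steady state)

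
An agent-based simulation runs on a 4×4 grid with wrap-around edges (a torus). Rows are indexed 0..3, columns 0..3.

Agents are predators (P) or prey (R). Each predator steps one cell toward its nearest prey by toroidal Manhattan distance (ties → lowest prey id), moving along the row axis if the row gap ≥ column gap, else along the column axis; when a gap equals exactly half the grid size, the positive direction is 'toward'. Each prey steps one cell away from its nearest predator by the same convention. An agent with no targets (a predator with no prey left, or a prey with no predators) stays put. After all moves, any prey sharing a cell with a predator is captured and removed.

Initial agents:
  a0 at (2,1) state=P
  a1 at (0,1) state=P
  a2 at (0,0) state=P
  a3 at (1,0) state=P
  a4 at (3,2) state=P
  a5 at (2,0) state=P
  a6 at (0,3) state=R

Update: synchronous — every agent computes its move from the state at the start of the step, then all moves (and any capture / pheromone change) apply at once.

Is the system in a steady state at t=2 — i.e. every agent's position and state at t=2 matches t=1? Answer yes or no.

yes

t=1: a0@(3,1):P a1@(0,2):P a2@(0,3):P a3@(0,0):P a4@(0,2):P a5@(3,0):P
t=2: (unchanged — steady state)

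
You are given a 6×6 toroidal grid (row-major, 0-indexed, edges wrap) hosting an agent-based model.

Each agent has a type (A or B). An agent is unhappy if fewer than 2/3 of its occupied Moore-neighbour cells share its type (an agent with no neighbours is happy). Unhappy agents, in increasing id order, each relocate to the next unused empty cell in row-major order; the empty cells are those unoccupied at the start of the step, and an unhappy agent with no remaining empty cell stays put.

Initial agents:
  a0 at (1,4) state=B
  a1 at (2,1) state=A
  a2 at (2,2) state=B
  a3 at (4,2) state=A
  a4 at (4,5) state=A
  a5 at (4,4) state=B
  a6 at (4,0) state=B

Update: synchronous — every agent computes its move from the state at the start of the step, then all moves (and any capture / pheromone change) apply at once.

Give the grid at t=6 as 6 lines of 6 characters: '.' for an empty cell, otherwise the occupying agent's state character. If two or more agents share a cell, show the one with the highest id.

t=1: a0@(1,4):B a1@(0,0):A a2@(0,1):B a3@(4,2):A a4@(0,2):A a5@(0,3):B a6@(0,4):B
t=2: a0@(1,4):B a1@(0,5):A a2@(1,0):B a3@(4,2):A a4@(1,1):A a5@(0,3):B a6@(0,4):B
t=3: a0@(1,4):B a1@(0,0):A a2@(0,1):B a3@(4,2):A a4@(0,2):A a5@(0,3):B a6@(0,4):B
t=4: a0@(1,4):B a1@(0,5):A a2@(1,0):B a3@(4,2):A a4@(1,1):A a5@(0,3):B a6@(0,4):B
t=5: a0@(1,4):B a1@(0,0):A a2@(0,1):B a3@(4,2):A a4@(0,2):A a5@(0,3):B a6@(0,4):B
t=6: a0@(1,4):B a1@(0,5):A a2@(1,0):B a3@(4,2):A a4@(1,1):A a5@(0,3):B a6@(0,4):B

...BBA
BA..B.
......
......
..A...
......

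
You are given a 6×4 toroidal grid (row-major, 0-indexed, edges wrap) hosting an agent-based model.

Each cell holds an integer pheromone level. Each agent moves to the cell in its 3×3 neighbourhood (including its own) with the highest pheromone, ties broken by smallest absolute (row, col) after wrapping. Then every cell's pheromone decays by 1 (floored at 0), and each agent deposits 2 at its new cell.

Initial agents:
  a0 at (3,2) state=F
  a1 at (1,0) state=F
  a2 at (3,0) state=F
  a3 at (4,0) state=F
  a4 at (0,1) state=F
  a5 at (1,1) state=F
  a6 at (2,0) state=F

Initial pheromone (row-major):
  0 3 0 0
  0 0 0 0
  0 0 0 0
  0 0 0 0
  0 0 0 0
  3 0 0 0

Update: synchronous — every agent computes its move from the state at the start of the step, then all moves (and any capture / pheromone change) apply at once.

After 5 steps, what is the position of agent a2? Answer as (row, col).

t=1: a0@(2,1) a1@(0,1) a2@(2,0) a3@(5,0) a4@(0,1) a5@(0,1) a6@(1,0) | pheromone: 0 8 0 0 / 2 0 0 0 / 2 2 0 0 / 0 0 0 0 / 0 0 0 0 / 4 0 0 0
t=2: a0@(1,0) a1@(0,1) a2@(1,0) a3@(0,1) a4@(0,1) a5@(0,1) a6@(0,1) | pheromone: 0 17 0 0 / 5 0 0 0 / 1 1 0 0 / 0 0 0 0 / 0 0 0 0 / 3 0 0 0
t=3: a0@(0,1) a1@(0,1) a2@(0,1) a3@(0,1) a4@(0,1) a5@(0,1) a6@(0,1) | pheromone: 0 30 0 0 / 4 0 0 0 / 0 0 0 0 / 0 0 0 0 / 0 0 0 0 / 2 0 0 0
t=4: a0@(0,1) a1@(0,1) a2@(0,1) a3@(0,1) a4@(0,1) a5@(0,1) a6@(0,1) | pheromone: 0 43 0 0 / 3 0 0 0 / 0 0 0 0 / 0 0 0 0 / 0 0 0 0 / 1 0 0 0
t=5: a0@(0,1) a1@(0,1) a2@(0,1) a3@(0,1) a4@(0,1) a5@(0,1) a6@(0,1) | pheromone: 0 56 0 0 / 2 0 0 0 / 0 0 0 0 / 0 0 0 0 / 0 0 0 0 / 0 0 0 0

(0, 1)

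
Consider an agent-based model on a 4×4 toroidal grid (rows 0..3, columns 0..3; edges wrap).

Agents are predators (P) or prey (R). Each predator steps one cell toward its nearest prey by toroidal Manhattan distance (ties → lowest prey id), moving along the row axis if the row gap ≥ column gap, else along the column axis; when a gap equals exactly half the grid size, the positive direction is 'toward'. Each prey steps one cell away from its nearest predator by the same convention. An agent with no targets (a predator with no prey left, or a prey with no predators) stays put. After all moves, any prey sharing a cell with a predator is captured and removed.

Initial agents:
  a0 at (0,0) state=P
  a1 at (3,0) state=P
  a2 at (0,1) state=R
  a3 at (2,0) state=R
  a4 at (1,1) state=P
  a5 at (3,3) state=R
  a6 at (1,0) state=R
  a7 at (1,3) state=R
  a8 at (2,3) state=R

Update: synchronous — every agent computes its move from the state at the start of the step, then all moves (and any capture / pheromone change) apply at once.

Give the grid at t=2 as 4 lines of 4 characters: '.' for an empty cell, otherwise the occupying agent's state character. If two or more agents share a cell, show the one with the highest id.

R.PR
P...
..R.
....

t=1: a0@(0,1):P a1@(2,0):P a2@(0,2):R a3@(1,0):R a4@(0,1):P a5@(3,2):R a7@(2,3):R a8@(1,3):R
t=2: a0@(0,2):P a1@(1,0):P a2@(0,3):R a3@(0,0):R a4@(0,2):P a5@(2,2):R a7@(2,2):R a8@(0,3):R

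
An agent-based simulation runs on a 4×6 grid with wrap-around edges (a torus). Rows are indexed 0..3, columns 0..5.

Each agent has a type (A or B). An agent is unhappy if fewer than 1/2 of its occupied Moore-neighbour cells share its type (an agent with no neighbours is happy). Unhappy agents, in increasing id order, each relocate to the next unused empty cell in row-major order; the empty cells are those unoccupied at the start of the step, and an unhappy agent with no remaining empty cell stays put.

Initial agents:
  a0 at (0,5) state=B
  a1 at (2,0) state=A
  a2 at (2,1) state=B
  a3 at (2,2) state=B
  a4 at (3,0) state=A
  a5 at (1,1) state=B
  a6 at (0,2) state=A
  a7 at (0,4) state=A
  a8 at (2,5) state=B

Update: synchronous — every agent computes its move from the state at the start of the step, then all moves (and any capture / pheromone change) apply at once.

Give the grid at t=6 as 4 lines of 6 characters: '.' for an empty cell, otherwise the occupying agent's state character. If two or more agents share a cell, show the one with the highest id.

.BAAAA
BB....
.BB...
......

t=1: a0@(0,0):B a1@(0,1):A a2@(2,1):B a3@(2,2):B a4@(0,3):A a5@(1,1):B a6@(1,0):A a7@(1,2):A a8@(1,3):B
t=2: a0@(0,2):B a1@(0,1):A a2@(2,1):B a3@(2,2):B a4@(0,3):A a5@(1,1):B a6@(0,4):A a7@(0,5):A a8@(1,4):B
t=3: a0@(0,0):B a1@(1,0):A a2@(2,1):B a3@(2,2):B a4@(1,2):A a5@(1,1):B a6@(0,4):A a7@(0,5):A a8@(1,3):B
t=4: a0@(0,1):B a1@(0,2):A a2@(2,1):B a3@(2,2):B a4@(0,3):A a5@(1,1):B a6@(0,4):A a7@(0,5):A a8@(1,4):B
t=5: a0@(0,1):B a1@(0,0):A a2@(2,1):B a3@(2,2):B a4@(0,3):A a5@(1,1):B a6@(0,4):A a7@(0,5):A a8@(1,0):B
t=6: a0@(0,1):B a1@(0,2):A a2@(2,1):B a3@(2,2):B a4@(0,3):A a5@(1,1):B a6@(0,4):A a7@(0,5):A a8@(1,0):B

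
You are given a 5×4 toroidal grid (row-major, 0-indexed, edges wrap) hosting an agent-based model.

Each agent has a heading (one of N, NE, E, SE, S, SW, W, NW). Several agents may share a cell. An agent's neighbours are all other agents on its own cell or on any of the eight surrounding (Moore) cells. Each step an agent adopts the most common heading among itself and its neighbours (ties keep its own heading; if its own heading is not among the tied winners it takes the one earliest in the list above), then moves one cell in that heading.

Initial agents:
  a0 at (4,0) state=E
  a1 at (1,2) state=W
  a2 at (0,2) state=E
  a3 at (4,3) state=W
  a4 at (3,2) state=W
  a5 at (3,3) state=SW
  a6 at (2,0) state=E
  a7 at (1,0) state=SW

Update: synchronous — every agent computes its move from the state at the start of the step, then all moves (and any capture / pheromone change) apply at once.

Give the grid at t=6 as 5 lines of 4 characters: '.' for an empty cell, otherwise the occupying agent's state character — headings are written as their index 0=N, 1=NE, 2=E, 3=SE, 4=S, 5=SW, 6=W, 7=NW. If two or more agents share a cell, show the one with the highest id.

6...
6...
..5.
665.
66..

t=1: a0@(4,1):E a1@(1,1):W a2@(0,1):W a3@(4,2):W a4@(3,1):W a5@(3,0):E a6@(3,3):SW a7@(2,3):SW
t=2: a0@(4,0):W a1@(1,0):W a2@(0,0):W a3@(4,1):W a4@(3,0):W a5@(3,1):E a6@(4,2):SW a7@(3,2):SW
t=3: a0@(4,3):W a1@(1,3):W a2@(0,3):W a3@(4,0):W a4@(3,3):W a5@(3,0):W a6@(0,1):SW a7@(4,1):SW
t=4: a0@(4,2):W a1@(1,2):W a2@(0,2):W a3@(4,3):W a4@(3,2):W a5@(3,3):W a6@(1,0):SW a7@(0,0):SW
t=5: a0@(4,1):W a1@(1,1):W a2@(0,1):W a3@(4,2):W a4@(3,1):W a5@(3,2):W a6@(2,3):SW a7@(1,3):SW
t=6: a0@(4,0):W a1@(1,0):W a2@(0,0):W a3@(4,1):W a4@(3,0):W a5@(3,1):W a6@(3,2):SW a7@(2,2):SW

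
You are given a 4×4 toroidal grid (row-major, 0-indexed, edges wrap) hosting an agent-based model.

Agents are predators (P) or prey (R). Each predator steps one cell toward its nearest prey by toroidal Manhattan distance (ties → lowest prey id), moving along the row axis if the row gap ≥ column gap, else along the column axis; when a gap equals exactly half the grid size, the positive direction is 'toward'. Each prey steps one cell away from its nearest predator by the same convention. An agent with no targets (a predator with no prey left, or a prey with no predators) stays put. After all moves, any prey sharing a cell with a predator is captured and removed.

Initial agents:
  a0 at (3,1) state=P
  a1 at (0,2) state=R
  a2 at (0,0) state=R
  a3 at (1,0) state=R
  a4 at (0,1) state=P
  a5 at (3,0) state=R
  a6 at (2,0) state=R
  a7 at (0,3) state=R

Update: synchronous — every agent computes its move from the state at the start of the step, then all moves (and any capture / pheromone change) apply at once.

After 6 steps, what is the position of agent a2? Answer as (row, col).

(0, 0)

t=1: a0@(3,0):P a1@(0,3):R a2@(0,3):R a3@(2,0):R a4@(0,2):P a5@(3,3):R a6@(1,0):R
t=2: a0@(2,0):P a1@(0,0):R a2@(0,0):R a3@(1,0):R a4@(0,3):P a5@(3,2):R a6@(0,0):R
t=3: a0@(1,0):P a1@(0,1):R a2@(0,1):R a4@(0,0):P a5@(2,2):R a6@(0,1):R
t=4: a0@(0,0):P a1@(0,2):R a2@(0,2):R a4@(0,1):P a5@(2,1):R a6@(0,2):R
t=5: a0@(0,1):P a1@(0,3):R a2@(0,3):R a4@(0,2):P a5@(1,1):R a6@(0,3):R
t=6: a0@(1,1):P a1@(0,0):R a2@(0,0):R a4@(0,3):P a5@(2,1):R a6@(0,0):R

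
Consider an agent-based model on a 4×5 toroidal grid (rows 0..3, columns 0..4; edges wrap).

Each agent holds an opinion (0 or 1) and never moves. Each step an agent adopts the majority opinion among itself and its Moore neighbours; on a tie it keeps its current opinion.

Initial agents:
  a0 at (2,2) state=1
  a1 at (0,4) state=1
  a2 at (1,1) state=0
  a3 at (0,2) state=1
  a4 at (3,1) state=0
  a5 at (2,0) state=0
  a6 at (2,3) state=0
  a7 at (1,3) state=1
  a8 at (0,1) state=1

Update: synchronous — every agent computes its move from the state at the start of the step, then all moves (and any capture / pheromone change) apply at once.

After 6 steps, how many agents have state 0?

t=1: a0@(2,2):0 a1@(0,4):1 a2@(1,1):1 a3@(0,2):1 a4@(3,1):1 a5@(2,0):0 a6@(2,3):1 a7@(1,3):1 a8@(0,1):1
t=2: a0@(2,2):1 a1@(0,4):1 a2@(1,1):1 a3@(0,2):1 a4@(3,1):1 a5@(2,0):1 a6@(2,3):1 a7@(1,3):1 a8@(0,1):1
t=3: (unchanged — steady state)

0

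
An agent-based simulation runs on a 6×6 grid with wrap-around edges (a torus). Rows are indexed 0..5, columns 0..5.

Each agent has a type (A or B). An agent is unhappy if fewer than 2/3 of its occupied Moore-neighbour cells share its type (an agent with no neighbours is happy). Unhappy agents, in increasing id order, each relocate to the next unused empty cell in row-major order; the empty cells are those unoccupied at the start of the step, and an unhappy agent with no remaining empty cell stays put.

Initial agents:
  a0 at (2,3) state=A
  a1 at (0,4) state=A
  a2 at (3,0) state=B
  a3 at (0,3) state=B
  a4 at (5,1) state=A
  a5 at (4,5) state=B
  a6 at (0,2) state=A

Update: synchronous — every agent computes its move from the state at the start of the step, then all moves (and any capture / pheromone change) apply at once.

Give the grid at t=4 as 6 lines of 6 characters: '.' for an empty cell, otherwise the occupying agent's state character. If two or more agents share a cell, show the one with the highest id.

t=1: a0@(2,3):A a1@(0,0):A a2@(3,0):B a3@(0,1):B a4@(5,1):A a5@(4,5):B a6@(0,5):A
t=2: a0@(2,3):A a1@(0,0):A a2@(3,0):B a3@(0,2):B a4@(0,3):A a5@(4,5):B a6@(0,5):A
t=3: a0@(2,3):A a1@(0,0):A a2@(3,0):B a3@(0,1):B a4@(0,4):A a5@(4,5):B a6@(0,5):A
t=4: a0@(2,3):A a1@(0,2):A a2@(3,0):B a3@(0,3):B a4@(0,4):A a5@(4,5):B a6@(0,5):A

..ABAA
......
...A..
B.....
.....B
......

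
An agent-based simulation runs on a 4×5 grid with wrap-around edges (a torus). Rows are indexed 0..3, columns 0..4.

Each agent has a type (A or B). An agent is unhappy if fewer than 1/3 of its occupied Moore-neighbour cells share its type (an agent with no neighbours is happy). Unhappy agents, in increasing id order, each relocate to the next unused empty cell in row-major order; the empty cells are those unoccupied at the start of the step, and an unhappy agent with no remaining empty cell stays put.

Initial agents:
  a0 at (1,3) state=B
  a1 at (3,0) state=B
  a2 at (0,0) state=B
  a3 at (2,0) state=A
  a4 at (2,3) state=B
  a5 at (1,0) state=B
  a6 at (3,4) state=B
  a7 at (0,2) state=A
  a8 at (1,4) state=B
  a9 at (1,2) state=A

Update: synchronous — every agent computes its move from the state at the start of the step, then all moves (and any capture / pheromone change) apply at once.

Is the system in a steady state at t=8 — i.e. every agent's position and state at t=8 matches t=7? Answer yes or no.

t=1: a0@(1,3):B a1@(3,0):B a2@(0,0):B a3@(0,1):A a4@(2,3):B a5@(1,0):B a6@(3,4):B a7@(0,2):A a8@(1,4):B a9@(1,2):A
t=2: (unchanged — steady state)

yes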